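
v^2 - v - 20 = (v - 5)*(v + 4)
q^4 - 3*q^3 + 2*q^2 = q^2*(q - 2)*(q - 1)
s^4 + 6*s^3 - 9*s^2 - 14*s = s*(s - 2)*(s + 1)*(s + 7)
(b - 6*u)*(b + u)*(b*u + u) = b^3*u - 5*b^2*u^2 + b^2*u - 6*b*u^3 - 5*b*u^2 - 6*u^3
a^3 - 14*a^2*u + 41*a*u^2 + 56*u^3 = (a - 8*u)*(a - 7*u)*(a + u)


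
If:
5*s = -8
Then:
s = -8/5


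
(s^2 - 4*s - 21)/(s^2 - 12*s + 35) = (s + 3)/(s - 5)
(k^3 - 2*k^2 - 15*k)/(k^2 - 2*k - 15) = k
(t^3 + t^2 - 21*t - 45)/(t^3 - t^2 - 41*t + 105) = (t^2 + 6*t + 9)/(t^2 + 4*t - 21)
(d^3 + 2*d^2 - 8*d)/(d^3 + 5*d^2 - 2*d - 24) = d/(d + 3)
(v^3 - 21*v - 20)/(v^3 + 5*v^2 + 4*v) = (v - 5)/v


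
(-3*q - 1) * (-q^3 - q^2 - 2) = 3*q^4 + 4*q^3 + q^2 + 6*q + 2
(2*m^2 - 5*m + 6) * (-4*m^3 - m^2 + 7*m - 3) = -8*m^5 + 18*m^4 - 5*m^3 - 47*m^2 + 57*m - 18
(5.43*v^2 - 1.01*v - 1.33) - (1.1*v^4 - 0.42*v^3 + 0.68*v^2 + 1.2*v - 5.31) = -1.1*v^4 + 0.42*v^3 + 4.75*v^2 - 2.21*v + 3.98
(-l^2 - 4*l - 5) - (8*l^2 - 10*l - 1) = -9*l^2 + 6*l - 4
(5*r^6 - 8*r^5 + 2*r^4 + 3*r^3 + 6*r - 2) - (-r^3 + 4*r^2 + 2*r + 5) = 5*r^6 - 8*r^5 + 2*r^4 + 4*r^3 - 4*r^2 + 4*r - 7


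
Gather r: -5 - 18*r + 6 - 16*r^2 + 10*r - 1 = -16*r^2 - 8*r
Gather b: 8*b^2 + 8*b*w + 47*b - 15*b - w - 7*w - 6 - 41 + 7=8*b^2 + b*(8*w + 32) - 8*w - 40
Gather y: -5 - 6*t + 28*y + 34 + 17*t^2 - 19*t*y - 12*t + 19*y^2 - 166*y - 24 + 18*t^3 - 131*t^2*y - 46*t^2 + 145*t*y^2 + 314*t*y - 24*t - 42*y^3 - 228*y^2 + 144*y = 18*t^3 - 29*t^2 - 42*t - 42*y^3 + y^2*(145*t - 209) + y*(-131*t^2 + 295*t + 6) + 5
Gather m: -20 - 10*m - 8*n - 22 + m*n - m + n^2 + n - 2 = m*(n - 11) + n^2 - 7*n - 44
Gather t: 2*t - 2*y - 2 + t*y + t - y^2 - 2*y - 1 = t*(y + 3) - y^2 - 4*y - 3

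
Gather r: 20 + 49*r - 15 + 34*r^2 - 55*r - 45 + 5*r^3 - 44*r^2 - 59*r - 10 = 5*r^3 - 10*r^2 - 65*r - 50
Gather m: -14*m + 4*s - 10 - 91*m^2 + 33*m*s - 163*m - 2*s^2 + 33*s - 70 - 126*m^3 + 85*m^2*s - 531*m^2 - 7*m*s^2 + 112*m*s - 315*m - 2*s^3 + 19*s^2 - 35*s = -126*m^3 + m^2*(85*s - 622) + m*(-7*s^2 + 145*s - 492) - 2*s^3 + 17*s^2 + 2*s - 80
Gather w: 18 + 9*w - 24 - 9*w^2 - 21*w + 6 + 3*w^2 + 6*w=-6*w^2 - 6*w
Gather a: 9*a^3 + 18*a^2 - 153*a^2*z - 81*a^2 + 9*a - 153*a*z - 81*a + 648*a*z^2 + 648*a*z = 9*a^3 + a^2*(-153*z - 63) + a*(648*z^2 + 495*z - 72)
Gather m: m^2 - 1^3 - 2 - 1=m^2 - 4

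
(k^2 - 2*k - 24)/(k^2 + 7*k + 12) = (k - 6)/(k + 3)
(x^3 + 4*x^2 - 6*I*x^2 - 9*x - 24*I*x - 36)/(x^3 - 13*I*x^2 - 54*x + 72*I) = (x^2 + x*(4 - 3*I) - 12*I)/(x^2 - 10*I*x - 24)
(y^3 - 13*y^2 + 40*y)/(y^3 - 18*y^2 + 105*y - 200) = y/(y - 5)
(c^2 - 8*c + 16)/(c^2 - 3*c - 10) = (-c^2 + 8*c - 16)/(-c^2 + 3*c + 10)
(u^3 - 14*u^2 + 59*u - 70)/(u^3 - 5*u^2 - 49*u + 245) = (u - 2)/(u + 7)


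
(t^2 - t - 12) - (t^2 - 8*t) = 7*t - 12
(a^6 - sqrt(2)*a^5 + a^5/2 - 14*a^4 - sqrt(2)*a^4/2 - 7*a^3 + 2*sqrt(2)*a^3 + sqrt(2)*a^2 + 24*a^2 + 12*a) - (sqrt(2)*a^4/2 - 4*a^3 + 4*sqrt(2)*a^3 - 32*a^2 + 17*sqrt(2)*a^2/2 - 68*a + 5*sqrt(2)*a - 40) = a^6 - sqrt(2)*a^5 + a^5/2 - 14*a^4 - sqrt(2)*a^4 - 3*a^3 - 2*sqrt(2)*a^3 - 15*sqrt(2)*a^2/2 + 56*a^2 - 5*sqrt(2)*a + 80*a + 40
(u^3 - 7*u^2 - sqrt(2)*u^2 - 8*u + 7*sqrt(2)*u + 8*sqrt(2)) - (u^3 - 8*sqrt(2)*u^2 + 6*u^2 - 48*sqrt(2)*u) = -13*u^2 + 7*sqrt(2)*u^2 - 8*u + 55*sqrt(2)*u + 8*sqrt(2)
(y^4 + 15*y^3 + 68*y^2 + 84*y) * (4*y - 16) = 4*y^5 + 44*y^4 + 32*y^3 - 752*y^2 - 1344*y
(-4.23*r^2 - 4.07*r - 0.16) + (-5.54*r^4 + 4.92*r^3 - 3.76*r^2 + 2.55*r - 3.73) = -5.54*r^4 + 4.92*r^3 - 7.99*r^2 - 1.52*r - 3.89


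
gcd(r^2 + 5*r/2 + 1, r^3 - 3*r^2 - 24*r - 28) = r + 2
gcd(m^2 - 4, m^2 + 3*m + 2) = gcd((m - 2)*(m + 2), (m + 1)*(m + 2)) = m + 2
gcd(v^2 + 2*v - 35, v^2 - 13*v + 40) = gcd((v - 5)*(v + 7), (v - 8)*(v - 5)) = v - 5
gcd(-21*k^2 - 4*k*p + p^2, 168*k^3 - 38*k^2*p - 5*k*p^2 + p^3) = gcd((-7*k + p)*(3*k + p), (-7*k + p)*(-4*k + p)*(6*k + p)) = -7*k + p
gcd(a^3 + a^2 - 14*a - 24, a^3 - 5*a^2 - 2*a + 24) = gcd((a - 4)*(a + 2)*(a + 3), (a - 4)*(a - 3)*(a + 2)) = a^2 - 2*a - 8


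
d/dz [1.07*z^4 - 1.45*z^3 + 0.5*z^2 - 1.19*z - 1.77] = 4.28*z^3 - 4.35*z^2 + 1.0*z - 1.19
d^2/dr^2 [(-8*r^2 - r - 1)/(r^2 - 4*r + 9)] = 2*(-33*r^3 + 213*r^2 + 39*r - 691)/(r^6 - 12*r^5 + 75*r^4 - 280*r^3 + 675*r^2 - 972*r + 729)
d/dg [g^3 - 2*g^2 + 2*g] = 3*g^2 - 4*g + 2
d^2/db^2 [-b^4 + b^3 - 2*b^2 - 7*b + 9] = -12*b^2 + 6*b - 4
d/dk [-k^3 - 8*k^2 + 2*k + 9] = -3*k^2 - 16*k + 2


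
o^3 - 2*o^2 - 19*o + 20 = (o - 5)*(o - 1)*(o + 4)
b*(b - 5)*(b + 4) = b^3 - b^2 - 20*b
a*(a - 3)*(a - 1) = a^3 - 4*a^2 + 3*a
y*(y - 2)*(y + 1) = y^3 - y^2 - 2*y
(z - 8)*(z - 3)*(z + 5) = z^3 - 6*z^2 - 31*z + 120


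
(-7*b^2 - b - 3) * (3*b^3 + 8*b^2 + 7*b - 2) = -21*b^5 - 59*b^4 - 66*b^3 - 17*b^2 - 19*b + 6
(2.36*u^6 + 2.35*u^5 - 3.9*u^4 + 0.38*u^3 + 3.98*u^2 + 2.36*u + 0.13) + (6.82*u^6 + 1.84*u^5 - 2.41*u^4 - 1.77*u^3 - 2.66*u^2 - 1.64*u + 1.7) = 9.18*u^6 + 4.19*u^5 - 6.31*u^4 - 1.39*u^3 + 1.32*u^2 + 0.72*u + 1.83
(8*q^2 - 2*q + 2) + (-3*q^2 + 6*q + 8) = 5*q^2 + 4*q + 10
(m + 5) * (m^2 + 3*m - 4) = m^3 + 8*m^2 + 11*m - 20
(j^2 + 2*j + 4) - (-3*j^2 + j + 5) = 4*j^2 + j - 1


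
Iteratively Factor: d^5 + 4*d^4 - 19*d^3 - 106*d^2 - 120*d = (d)*(d^4 + 4*d^3 - 19*d^2 - 106*d - 120) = d*(d + 4)*(d^3 - 19*d - 30) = d*(d + 2)*(d + 4)*(d^2 - 2*d - 15) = d*(d - 5)*(d + 2)*(d + 4)*(d + 3)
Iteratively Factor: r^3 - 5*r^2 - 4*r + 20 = (r + 2)*(r^2 - 7*r + 10) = (r - 5)*(r + 2)*(r - 2)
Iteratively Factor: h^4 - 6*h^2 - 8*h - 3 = (h + 1)*(h^3 - h^2 - 5*h - 3) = (h - 3)*(h + 1)*(h^2 + 2*h + 1) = (h - 3)*(h + 1)^2*(h + 1)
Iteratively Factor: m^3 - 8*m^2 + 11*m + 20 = (m - 4)*(m^2 - 4*m - 5) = (m - 5)*(m - 4)*(m + 1)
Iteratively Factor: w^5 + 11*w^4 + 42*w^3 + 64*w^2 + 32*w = (w + 1)*(w^4 + 10*w^3 + 32*w^2 + 32*w) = (w + 1)*(w + 2)*(w^3 + 8*w^2 + 16*w) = (w + 1)*(w + 2)*(w + 4)*(w^2 + 4*w) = w*(w + 1)*(w + 2)*(w + 4)*(w + 4)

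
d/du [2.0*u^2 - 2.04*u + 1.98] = 4.0*u - 2.04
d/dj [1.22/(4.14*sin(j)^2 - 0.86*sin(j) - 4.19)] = (1.0492 - 10.1016*sin(j))*cos(j)/(-4.14*sin(j)^2 + 0.86*sin(j) + 4.19)^2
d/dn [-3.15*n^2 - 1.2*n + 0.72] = -6.3*n - 1.2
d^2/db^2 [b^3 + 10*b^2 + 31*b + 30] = 6*b + 20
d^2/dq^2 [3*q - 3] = 0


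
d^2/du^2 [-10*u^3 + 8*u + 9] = -60*u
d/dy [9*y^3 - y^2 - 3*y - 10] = 27*y^2 - 2*y - 3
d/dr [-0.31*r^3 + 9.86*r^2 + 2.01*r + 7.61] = -0.93*r^2 + 19.72*r + 2.01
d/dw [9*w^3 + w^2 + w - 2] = 27*w^2 + 2*w + 1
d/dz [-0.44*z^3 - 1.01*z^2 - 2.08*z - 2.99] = -1.32*z^2 - 2.02*z - 2.08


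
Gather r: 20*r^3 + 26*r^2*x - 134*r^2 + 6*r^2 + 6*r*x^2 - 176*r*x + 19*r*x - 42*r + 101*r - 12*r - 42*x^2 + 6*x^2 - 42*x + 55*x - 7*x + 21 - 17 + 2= 20*r^3 + r^2*(26*x - 128) + r*(6*x^2 - 157*x + 47) - 36*x^2 + 6*x + 6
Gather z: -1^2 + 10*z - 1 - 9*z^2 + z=-9*z^2 + 11*z - 2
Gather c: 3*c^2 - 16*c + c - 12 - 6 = 3*c^2 - 15*c - 18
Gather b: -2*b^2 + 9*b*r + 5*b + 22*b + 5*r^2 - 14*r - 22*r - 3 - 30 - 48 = -2*b^2 + b*(9*r + 27) + 5*r^2 - 36*r - 81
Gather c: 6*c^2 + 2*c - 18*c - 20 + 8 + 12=6*c^2 - 16*c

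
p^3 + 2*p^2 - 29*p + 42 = (p - 3)*(p - 2)*(p + 7)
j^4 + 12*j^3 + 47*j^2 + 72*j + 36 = (j + 1)*(j + 2)*(j + 3)*(j + 6)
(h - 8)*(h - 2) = h^2 - 10*h + 16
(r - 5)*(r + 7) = r^2 + 2*r - 35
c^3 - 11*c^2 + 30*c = c*(c - 6)*(c - 5)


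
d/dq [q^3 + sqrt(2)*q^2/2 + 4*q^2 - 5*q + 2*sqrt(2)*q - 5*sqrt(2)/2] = 3*q^2 + sqrt(2)*q + 8*q - 5 + 2*sqrt(2)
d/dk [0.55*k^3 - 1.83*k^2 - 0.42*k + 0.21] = 1.65*k^2 - 3.66*k - 0.42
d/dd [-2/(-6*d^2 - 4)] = -6*d/(3*d^2 + 2)^2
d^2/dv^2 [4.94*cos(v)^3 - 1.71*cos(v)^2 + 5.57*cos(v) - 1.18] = -9.275*cos(v) + 3.42*cos(2*v) - 11.115*cos(3*v)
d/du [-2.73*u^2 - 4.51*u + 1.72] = -5.46*u - 4.51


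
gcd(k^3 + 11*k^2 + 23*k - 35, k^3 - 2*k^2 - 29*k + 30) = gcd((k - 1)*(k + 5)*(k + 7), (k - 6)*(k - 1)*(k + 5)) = k^2 + 4*k - 5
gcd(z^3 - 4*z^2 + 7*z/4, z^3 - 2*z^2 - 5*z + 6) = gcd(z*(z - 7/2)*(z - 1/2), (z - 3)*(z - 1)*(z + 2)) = 1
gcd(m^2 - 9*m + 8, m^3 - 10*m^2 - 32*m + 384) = m - 8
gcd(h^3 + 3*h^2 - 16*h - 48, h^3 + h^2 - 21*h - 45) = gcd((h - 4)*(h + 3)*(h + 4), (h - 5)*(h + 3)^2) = h + 3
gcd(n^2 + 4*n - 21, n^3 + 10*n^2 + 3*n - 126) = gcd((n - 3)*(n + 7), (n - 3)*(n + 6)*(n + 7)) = n^2 + 4*n - 21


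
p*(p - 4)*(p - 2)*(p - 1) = p^4 - 7*p^3 + 14*p^2 - 8*p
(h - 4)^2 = h^2 - 8*h + 16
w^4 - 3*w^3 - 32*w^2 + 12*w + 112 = (w - 7)*(w - 2)*(w + 2)*(w + 4)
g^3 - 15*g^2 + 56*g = g*(g - 8)*(g - 7)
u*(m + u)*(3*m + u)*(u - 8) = 3*m^2*u^2 - 24*m^2*u + 4*m*u^3 - 32*m*u^2 + u^4 - 8*u^3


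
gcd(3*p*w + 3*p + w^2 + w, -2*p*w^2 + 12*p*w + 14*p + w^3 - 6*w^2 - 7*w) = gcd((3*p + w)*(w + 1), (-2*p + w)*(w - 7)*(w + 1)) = w + 1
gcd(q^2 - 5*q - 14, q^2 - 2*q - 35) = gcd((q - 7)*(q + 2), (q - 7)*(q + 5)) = q - 7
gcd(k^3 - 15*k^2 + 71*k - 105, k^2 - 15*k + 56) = k - 7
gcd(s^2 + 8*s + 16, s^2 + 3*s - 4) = s + 4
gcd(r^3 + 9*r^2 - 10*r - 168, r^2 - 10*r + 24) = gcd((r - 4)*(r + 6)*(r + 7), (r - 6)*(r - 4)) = r - 4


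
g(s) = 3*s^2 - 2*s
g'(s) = 6*s - 2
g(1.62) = 4.63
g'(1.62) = 7.72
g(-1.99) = 15.86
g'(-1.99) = -13.94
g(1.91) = 7.12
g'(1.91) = 9.46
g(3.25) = 25.19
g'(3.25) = 17.50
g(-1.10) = 5.83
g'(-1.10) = -8.60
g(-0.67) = 2.69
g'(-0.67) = -6.02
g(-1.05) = 5.41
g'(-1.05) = -8.30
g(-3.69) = 48.23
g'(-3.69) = -24.14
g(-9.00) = 261.00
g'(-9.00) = -56.00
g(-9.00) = 261.00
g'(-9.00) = -56.00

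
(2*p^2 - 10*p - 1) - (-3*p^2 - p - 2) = 5*p^2 - 9*p + 1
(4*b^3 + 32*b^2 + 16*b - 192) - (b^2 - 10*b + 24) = 4*b^3 + 31*b^2 + 26*b - 216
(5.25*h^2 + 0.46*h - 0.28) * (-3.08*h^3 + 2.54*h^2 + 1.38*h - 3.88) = -16.17*h^5 + 11.9182*h^4 + 9.2758*h^3 - 20.4464*h^2 - 2.1712*h + 1.0864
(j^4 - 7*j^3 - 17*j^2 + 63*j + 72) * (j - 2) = j^5 - 9*j^4 - 3*j^3 + 97*j^2 - 54*j - 144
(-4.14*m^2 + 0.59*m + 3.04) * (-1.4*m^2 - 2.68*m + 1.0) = 5.796*m^4 + 10.2692*m^3 - 9.9772*m^2 - 7.5572*m + 3.04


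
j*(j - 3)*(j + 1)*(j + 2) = j^4 - 7*j^2 - 6*j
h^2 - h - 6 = (h - 3)*(h + 2)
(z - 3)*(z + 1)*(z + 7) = z^3 + 5*z^2 - 17*z - 21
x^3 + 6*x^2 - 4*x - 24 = (x - 2)*(x + 2)*(x + 6)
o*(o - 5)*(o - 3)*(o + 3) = o^4 - 5*o^3 - 9*o^2 + 45*o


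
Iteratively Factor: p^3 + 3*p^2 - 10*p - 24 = (p + 4)*(p^2 - p - 6) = (p + 2)*(p + 4)*(p - 3)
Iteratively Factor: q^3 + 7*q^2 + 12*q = (q + 3)*(q^2 + 4*q) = q*(q + 3)*(q + 4)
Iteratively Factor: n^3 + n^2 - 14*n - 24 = (n - 4)*(n^2 + 5*n + 6) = (n - 4)*(n + 3)*(n + 2)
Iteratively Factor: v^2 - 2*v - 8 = (v + 2)*(v - 4)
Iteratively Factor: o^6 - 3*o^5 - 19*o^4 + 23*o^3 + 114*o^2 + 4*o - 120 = (o + 2)*(o^5 - 5*o^4 - 9*o^3 + 41*o^2 + 32*o - 60) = (o - 5)*(o + 2)*(o^4 - 9*o^2 - 4*o + 12) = (o - 5)*(o - 3)*(o + 2)*(o^3 + 3*o^2 - 4) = (o - 5)*(o - 3)*(o + 2)^2*(o^2 + o - 2) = (o - 5)*(o - 3)*(o - 1)*(o + 2)^2*(o + 2)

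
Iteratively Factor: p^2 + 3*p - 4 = (p - 1)*(p + 4)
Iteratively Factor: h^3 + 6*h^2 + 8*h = (h)*(h^2 + 6*h + 8) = h*(h + 4)*(h + 2)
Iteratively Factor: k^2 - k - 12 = (k - 4)*(k + 3)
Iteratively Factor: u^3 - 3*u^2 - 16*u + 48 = (u - 3)*(u^2 - 16) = (u - 4)*(u - 3)*(u + 4)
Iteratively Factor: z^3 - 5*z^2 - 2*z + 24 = (z + 2)*(z^2 - 7*z + 12) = (z - 4)*(z + 2)*(z - 3)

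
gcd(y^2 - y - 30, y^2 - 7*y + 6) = y - 6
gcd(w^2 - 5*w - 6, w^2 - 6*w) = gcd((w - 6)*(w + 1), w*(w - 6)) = w - 6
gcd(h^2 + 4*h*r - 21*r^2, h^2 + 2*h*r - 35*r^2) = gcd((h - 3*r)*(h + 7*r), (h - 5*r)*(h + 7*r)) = h + 7*r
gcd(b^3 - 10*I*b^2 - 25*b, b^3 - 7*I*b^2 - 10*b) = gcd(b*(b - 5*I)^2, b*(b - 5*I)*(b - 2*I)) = b^2 - 5*I*b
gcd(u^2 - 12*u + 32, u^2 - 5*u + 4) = u - 4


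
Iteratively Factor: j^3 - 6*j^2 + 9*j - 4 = (j - 1)*(j^2 - 5*j + 4) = (j - 1)^2*(j - 4)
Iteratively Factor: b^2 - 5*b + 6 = (b - 3)*(b - 2)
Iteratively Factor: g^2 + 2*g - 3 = (g + 3)*(g - 1)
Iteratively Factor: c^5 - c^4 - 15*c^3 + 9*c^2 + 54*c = (c - 3)*(c^4 + 2*c^3 - 9*c^2 - 18*c) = (c - 3)*(c + 3)*(c^3 - c^2 - 6*c) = c*(c - 3)*(c + 3)*(c^2 - c - 6) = c*(c - 3)^2*(c + 3)*(c + 2)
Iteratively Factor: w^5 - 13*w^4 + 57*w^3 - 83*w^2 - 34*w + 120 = (w - 3)*(w^4 - 10*w^3 + 27*w^2 - 2*w - 40) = (w - 5)*(w - 3)*(w^3 - 5*w^2 + 2*w + 8) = (w - 5)*(w - 3)*(w + 1)*(w^2 - 6*w + 8) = (w - 5)*(w - 3)*(w - 2)*(w + 1)*(w - 4)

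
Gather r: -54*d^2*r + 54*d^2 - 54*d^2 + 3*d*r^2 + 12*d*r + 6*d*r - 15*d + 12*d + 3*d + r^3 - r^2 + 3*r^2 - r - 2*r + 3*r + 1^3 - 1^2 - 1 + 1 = r^3 + r^2*(3*d + 2) + r*(-54*d^2 + 18*d)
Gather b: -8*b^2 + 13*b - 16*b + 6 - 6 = -8*b^2 - 3*b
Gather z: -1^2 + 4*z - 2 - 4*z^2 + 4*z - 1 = -4*z^2 + 8*z - 4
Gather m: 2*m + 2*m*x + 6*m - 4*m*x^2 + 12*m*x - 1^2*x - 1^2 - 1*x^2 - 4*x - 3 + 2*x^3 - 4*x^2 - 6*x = m*(-4*x^2 + 14*x + 8) + 2*x^3 - 5*x^2 - 11*x - 4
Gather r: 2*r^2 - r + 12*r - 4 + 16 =2*r^2 + 11*r + 12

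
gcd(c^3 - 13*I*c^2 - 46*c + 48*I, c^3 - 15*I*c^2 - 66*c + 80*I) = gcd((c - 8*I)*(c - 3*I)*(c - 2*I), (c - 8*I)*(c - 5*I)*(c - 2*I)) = c^2 - 10*I*c - 16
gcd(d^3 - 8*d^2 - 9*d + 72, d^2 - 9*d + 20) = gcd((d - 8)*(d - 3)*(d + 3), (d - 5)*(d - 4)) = 1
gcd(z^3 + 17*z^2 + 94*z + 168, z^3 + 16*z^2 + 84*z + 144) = z^2 + 10*z + 24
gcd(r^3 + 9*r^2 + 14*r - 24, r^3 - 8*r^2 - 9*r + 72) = 1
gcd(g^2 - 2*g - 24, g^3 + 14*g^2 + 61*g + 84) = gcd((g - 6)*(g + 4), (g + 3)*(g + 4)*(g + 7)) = g + 4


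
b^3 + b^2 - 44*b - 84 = (b - 7)*(b + 2)*(b + 6)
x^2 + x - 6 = (x - 2)*(x + 3)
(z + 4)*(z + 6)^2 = z^3 + 16*z^2 + 84*z + 144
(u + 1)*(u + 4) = u^2 + 5*u + 4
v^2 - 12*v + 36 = (v - 6)^2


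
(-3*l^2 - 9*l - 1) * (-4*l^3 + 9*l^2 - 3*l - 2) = 12*l^5 + 9*l^4 - 68*l^3 + 24*l^2 + 21*l + 2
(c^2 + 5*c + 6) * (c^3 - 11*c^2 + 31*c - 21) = c^5 - 6*c^4 - 18*c^3 + 68*c^2 + 81*c - 126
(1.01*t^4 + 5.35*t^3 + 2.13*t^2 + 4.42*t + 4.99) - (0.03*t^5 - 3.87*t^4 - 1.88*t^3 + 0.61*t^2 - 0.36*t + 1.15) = -0.03*t^5 + 4.88*t^4 + 7.23*t^3 + 1.52*t^2 + 4.78*t + 3.84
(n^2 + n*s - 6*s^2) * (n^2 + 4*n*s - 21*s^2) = n^4 + 5*n^3*s - 23*n^2*s^2 - 45*n*s^3 + 126*s^4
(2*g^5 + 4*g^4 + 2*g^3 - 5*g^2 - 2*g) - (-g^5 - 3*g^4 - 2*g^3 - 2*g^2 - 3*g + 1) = 3*g^5 + 7*g^4 + 4*g^3 - 3*g^2 + g - 1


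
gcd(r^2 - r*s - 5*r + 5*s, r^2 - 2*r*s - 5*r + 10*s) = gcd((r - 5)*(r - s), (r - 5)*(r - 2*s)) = r - 5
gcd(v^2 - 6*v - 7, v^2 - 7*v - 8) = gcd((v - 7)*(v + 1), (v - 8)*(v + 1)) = v + 1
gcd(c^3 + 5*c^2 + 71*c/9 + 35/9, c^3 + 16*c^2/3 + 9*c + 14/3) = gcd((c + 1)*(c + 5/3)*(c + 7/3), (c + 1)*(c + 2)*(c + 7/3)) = c^2 + 10*c/3 + 7/3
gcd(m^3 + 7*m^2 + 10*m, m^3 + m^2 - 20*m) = m^2 + 5*m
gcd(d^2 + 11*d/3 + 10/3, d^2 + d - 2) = d + 2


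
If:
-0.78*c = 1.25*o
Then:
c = -1.6025641025641*o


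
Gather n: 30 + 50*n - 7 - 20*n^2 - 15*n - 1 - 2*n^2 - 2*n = -22*n^2 + 33*n + 22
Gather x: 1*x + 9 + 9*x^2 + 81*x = 9*x^2 + 82*x + 9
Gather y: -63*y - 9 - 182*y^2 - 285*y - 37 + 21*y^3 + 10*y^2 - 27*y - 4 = 21*y^3 - 172*y^2 - 375*y - 50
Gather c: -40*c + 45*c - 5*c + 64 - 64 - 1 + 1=0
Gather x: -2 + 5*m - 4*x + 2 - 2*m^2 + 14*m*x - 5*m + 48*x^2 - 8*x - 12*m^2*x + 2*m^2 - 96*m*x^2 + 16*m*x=x^2*(48 - 96*m) + x*(-12*m^2 + 30*m - 12)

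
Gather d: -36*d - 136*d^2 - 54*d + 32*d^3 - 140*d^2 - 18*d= 32*d^3 - 276*d^2 - 108*d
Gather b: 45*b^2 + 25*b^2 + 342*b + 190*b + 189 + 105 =70*b^2 + 532*b + 294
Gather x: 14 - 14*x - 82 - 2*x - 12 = -16*x - 80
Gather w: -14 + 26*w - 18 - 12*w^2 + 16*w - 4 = -12*w^2 + 42*w - 36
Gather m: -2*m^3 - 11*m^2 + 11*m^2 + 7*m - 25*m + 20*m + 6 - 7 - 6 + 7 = -2*m^3 + 2*m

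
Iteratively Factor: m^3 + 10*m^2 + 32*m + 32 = (m + 4)*(m^2 + 6*m + 8) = (m + 4)^2*(m + 2)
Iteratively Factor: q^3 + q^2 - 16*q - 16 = (q + 4)*(q^2 - 3*q - 4) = (q + 1)*(q + 4)*(q - 4)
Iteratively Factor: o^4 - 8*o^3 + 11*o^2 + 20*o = (o)*(o^3 - 8*o^2 + 11*o + 20) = o*(o + 1)*(o^2 - 9*o + 20) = o*(o - 5)*(o + 1)*(o - 4)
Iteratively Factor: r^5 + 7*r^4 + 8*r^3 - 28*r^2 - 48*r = (r + 4)*(r^4 + 3*r^3 - 4*r^2 - 12*r) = (r - 2)*(r + 4)*(r^3 + 5*r^2 + 6*r) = (r - 2)*(r + 3)*(r + 4)*(r^2 + 2*r) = r*(r - 2)*(r + 3)*(r + 4)*(r + 2)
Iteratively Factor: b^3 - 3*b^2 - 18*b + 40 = (b - 2)*(b^2 - b - 20) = (b - 5)*(b - 2)*(b + 4)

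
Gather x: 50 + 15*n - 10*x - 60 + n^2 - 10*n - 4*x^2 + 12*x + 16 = n^2 + 5*n - 4*x^2 + 2*x + 6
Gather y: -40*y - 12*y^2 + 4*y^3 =4*y^3 - 12*y^2 - 40*y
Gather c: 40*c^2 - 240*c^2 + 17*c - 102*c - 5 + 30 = -200*c^2 - 85*c + 25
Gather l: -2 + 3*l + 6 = 3*l + 4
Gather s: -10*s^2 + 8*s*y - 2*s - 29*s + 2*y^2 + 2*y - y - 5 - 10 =-10*s^2 + s*(8*y - 31) + 2*y^2 + y - 15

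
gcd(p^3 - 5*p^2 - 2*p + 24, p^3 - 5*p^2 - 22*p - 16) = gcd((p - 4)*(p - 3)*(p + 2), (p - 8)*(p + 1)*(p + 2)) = p + 2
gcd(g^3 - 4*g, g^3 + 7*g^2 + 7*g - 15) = 1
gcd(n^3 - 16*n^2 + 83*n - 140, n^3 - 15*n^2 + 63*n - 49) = n - 7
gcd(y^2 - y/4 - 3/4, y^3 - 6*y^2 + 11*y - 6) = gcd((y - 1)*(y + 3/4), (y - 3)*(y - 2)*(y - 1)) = y - 1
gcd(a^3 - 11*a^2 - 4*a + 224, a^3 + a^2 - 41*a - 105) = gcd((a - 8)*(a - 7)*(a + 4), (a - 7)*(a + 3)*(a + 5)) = a - 7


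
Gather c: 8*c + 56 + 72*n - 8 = 8*c + 72*n + 48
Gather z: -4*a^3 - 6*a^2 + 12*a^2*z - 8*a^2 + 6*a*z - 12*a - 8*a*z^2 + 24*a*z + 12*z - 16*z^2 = -4*a^3 - 14*a^2 - 12*a + z^2*(-8*a - 16) + z*(12*a^2 + 30*a + 12)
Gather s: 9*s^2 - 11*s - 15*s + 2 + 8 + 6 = 9*s^2 - 26*s + 16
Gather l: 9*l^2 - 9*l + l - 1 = 9*l^2 - 8*l - 1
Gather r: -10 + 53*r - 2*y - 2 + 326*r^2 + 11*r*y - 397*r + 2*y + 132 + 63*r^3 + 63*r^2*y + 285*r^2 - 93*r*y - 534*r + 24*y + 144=63*r^3 + r^2*(63*y + 611) + r*(-82*y - 878) + 24*y + 264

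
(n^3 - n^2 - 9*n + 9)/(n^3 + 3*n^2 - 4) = (n^2 - 9)/(n^2 + 4*n + 4)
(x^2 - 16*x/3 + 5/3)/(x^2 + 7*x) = (3*x^2 - 16*x + 5)/(3*x*(x + 7))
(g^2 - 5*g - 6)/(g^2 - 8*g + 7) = (g^2 - 5*g - 6)/(g^2 - 8*g + 7)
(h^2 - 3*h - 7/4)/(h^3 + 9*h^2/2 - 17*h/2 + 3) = (4*h^2 - 12*h - 7)/(2*(2*h^3 + 9*h^2 - 17*h + 6))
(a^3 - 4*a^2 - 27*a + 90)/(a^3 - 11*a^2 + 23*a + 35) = (a^3 - 4*a^2 - 27*a + 90)/(a^3 - 11*a^2 + 23*a + 35)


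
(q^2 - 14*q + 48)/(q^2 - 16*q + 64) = (q - 6)/(q - 8)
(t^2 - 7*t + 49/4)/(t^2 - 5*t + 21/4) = (2*t - 7)/(2*t - 3)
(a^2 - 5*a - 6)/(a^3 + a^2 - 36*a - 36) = 1/(a + 6)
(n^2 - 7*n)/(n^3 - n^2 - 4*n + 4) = n*(n - 7)/(n^3 - n^2 - 4*n + 4)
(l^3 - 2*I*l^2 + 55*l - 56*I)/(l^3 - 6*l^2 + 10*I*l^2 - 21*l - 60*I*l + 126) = (l^2 - 9*I*l - 8)/(l^2 + 3*l*(-2 + I) - 18*I)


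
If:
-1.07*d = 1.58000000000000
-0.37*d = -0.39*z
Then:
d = -1.48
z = -1.40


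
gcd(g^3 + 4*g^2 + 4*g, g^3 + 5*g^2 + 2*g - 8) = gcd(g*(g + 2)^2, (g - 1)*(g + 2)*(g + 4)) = g + 2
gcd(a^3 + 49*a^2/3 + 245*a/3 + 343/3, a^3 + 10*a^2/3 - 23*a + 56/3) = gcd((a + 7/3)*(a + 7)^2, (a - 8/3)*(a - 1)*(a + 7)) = a + 7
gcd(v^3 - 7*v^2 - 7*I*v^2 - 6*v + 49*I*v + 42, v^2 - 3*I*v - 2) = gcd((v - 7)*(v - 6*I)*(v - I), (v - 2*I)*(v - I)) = v - I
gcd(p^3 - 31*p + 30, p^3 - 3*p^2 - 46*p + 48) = p^2 + 5*p - 6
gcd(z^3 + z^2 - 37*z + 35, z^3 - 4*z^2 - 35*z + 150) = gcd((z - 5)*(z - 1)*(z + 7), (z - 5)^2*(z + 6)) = z - 5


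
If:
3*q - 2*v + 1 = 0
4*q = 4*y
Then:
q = y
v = 3*y/2 + 1/2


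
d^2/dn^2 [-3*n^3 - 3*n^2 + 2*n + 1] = -18*n - 6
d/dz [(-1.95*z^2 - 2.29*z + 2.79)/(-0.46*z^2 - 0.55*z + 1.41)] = (0.0190999999999999*z^2 - 2.9322*z - 1.6944)/(0.2116*z^4 + 0.506*z^3 - 0.9947*z^2 - 1.551*z + 1.9881)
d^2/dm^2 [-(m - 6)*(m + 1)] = -2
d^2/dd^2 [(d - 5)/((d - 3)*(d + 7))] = 2*(d^3 - 15*d^2 + 3*d - 101)/(d^6 + 12*d^5 - 15*d^4 - 440*d^3 + 315*d^2 + 5292*d - 9261)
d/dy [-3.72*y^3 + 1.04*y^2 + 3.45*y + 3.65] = -11.16*y^2 + 2.08*y + 3.45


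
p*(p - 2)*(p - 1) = p^3 - 3*p^2 + 2*p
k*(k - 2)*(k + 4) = k^3 + 2*k^2 - 8*k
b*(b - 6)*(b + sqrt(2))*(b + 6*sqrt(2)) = b^4 - 6*b^3 + 7*sqrt(2)*b^3 - 42*sqrt(2)*b^2 + 12*b^2 - 72*b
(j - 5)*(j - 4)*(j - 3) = j^3 - 12*j^2 + 47*j - 60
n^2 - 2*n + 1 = (n - 1)^2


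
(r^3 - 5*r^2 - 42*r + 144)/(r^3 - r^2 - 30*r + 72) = (r - 8)/(r - 4)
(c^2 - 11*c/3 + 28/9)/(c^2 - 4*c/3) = (c - 7/3)/c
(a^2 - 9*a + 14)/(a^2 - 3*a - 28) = (a - 2)/(a + 4)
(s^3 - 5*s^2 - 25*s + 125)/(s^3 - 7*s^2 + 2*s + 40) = (s^2 - 25)/(s^2 - 2*s - 8)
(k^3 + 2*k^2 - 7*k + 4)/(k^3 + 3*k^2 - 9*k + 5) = (k + 4)/(k + 5)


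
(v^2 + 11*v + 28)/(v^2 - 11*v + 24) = (v^2 + 11*v + 28)/(v^2 - 11*v + 24)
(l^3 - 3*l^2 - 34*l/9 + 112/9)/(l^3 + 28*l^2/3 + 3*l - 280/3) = (3*l^2 - l - 14)/(3*(l^2 + 12*l + 35))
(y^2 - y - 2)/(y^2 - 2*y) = (y + 1)/y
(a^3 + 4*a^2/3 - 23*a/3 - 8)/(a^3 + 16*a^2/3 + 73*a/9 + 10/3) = 3*(3*a^2 - 5*a - 8)/(9*a^2 + 21*a + 10)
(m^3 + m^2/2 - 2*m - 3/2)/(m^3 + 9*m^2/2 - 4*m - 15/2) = (m + 1)/(m + 5)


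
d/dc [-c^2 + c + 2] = 1 - 2*c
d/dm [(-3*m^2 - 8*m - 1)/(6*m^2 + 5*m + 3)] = (33*m^2 - 6*m - 19)/(36*m^4 + 60*m^3 + 61*m^2 + 30*m + 9)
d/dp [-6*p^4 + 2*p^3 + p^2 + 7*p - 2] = -24*p^3 + 6*p^2 + 2*p + 7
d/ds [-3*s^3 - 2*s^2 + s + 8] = -9*s^2 - 4*s + 1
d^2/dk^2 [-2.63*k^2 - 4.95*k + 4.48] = -5.26000000000000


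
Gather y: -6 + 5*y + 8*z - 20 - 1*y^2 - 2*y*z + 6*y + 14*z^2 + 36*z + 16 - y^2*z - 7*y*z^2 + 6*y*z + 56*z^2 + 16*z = y^2*(-z - 1) + y*(-7*z^2 + 4*z + 11) + 70*z^2 + 60*z - 10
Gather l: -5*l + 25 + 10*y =-5*l + 10*y + 25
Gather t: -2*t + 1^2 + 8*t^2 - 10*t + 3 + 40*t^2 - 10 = 48*t^2 - 12*t - 6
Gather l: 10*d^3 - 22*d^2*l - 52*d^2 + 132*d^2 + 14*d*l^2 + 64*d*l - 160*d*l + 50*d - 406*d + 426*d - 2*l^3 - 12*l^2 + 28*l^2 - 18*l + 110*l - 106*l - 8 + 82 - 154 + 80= 10*d^3 + 80*d^2 + 70*d - 2*l^3 + l^2*(14*d + 16) + l*(-22*d^2 - 96*d - 14)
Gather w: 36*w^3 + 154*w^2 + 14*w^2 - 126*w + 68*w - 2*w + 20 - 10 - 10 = 36*w^3 + 168*w^2 - 60*w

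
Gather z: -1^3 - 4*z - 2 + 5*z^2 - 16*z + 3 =5*z^2 - 20*z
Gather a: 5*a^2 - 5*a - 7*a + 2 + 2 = 5*a^2 - 12*a + 4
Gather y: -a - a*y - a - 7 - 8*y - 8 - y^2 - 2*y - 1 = -2*a - y^2 + y*(-a - 10) - 16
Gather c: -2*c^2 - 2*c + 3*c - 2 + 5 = -2*c^2 + c + 3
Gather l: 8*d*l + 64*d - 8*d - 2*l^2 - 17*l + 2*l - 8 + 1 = 56*d - 2*l^2 + l*(8*d - 15) - 7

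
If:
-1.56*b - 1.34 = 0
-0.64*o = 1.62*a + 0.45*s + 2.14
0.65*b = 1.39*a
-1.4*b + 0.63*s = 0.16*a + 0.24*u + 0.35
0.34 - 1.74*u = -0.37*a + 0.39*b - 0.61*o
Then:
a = -0.40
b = -0.86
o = -1.27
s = -1.51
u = -0.14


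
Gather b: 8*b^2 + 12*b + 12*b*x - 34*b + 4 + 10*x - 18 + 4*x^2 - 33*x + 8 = 8*b^2 + b*(12*x - 22) + 4*x^2 - 23*x - 6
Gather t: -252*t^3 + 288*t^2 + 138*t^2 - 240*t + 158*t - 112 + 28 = -252*t^3 + 426*t^2 - 82*t - 84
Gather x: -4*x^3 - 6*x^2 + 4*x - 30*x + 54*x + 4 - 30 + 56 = -4*x^3 - 6*x^2 + 28*x + 30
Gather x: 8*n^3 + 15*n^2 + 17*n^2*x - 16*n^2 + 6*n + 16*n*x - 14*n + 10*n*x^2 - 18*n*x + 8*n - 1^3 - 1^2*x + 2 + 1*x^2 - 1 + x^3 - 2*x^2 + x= 8*n^3 - n^2 + x^3 + x^2*(10*n - 1) + x*(17*n^2 - 2*n)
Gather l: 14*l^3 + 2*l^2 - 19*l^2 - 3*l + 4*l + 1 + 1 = 14*l^3 - 17*l^2 + l + 2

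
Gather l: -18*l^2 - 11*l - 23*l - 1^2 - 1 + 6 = -18*l^2 - 34*l + 4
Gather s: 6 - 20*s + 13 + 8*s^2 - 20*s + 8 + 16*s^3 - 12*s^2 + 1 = 16*s^3 - 4*s^2 - 40*s + 28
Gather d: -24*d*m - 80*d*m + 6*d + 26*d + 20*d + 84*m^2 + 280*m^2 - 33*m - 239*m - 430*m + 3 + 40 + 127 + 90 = d*(52 - 104*m) + 364*m^2 - 702*m + 260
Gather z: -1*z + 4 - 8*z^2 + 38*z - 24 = -8*z^2 + 37*z - 20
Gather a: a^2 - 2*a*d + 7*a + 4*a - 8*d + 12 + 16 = a^2 + a*(11 - 2*d) - 8*d + 28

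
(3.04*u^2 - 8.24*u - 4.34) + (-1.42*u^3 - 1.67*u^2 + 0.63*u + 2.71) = -1.42*u^3 + 1.37*u^2 - 7.61*u - 1.63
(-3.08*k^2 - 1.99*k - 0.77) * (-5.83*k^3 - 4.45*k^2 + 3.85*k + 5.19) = 17.9564*k^5 + 25.3077*k^4 + 1.4866*k^3 - 20.2202*k^2 - 13.2926*k - 3.9963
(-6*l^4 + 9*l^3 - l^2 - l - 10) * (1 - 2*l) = 12*l^5 - 24*l^4 + 11*l^3 + l^2 + 19*l - 10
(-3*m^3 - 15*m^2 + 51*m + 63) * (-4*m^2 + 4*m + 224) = 12*m^5 + 48*m^4 - 936*m^3 - 3408*m^2 + 11676*m + 14112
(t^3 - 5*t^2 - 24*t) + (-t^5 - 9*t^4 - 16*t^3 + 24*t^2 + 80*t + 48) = -t^5 - 9*t^4 - 15*t^3 + 19*t^2 + 56*t + 48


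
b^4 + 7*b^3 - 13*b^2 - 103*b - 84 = (b - 4)*(b + 1)*(b + 3)*(b + 7)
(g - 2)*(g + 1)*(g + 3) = g^3 + 2*g^2 - 5*g - 6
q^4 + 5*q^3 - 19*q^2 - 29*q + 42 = (q - 3)*(q - 1)*(q + 2)*(q + 7)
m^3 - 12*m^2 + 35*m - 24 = (m - 8)*(m - 3)*(m - 1)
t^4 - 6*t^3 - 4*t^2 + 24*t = t*(t - 6)*(t - 2)*(t + 2)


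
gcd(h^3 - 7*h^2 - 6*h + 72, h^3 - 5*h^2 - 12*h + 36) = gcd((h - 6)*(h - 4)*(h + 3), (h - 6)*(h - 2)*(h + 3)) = h^2 - 3*h - 18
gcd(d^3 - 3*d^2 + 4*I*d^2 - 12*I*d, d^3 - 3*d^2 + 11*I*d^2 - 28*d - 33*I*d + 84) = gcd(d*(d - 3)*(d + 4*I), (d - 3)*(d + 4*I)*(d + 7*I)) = d^2 + d*(-3 + 4*I) - 12*I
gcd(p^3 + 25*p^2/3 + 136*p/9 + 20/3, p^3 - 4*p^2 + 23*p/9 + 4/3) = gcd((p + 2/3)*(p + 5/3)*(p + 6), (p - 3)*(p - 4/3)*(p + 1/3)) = 1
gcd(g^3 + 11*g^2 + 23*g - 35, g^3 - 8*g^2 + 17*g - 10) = g - 1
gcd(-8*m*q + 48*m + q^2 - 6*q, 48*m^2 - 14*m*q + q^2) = -8*m + q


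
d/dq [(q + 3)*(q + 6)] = 2*q + 9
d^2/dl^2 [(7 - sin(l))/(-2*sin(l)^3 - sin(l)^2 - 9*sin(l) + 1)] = (-16*sin(l)^7 + 246*sin(l)^6 + 249*sin(l)^5 - 61*sin(l)^4 + 51*sin(l)^3 - 188*sin(l)^2 - 394*sin(l) - 1130)/(2*sin(l)^3 + sin(l)^2 + 9*sin(l) - 1)^3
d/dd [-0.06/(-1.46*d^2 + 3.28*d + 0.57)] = (0.1968 - 0.1752*d)/(-1.46*d^2 + 3.28*d + 0.57)^2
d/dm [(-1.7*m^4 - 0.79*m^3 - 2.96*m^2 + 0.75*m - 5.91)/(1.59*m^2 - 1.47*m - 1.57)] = (-5.406*m^5 + 6.2409*m^4 + 12.9986*m^3 + 6.8796*m^2 + 28.0882*m - 9.8652)/(2.5281*m^4 - 4.6746*m^3 - 2.8317*m^2 + 4.6158*m + 2.4649)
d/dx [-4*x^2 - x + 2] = -8*x - 1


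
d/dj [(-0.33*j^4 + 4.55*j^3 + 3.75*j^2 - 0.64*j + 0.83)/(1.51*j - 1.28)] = (-1.4949*j^4 + 15.4306*j^3 - 11.8095*j^2 - 9.6*j - 0.4341)/(2.2801*j^2 - 3.8656*j + 1.6384)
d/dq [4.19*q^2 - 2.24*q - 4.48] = 8.38*q - 2.24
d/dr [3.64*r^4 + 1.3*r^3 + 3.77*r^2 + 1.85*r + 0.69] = 14.56*r^3 + 3.9*r^2 + 7.54*r + 1.85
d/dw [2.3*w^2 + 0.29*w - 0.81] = 4.6*w + 0.29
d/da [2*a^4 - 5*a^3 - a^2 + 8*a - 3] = 8*a^3 - 15*a^2 - 2*a + 8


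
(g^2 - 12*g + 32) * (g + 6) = g^3 - 6*g^2 - 40*g + 192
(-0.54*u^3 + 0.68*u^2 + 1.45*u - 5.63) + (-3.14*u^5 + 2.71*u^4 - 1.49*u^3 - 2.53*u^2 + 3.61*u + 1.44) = -3.14*u^5 + 2.71*u^4 - 2.03*u^3 - 1.85*u^2 + 5.06*u - 4.19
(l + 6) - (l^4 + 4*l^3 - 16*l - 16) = -l^4 - 4*l^3 + 17*l + 22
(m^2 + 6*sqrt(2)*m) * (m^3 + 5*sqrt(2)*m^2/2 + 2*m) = m^5 + 17*sqrt(2)*m^4/2 + 32*m^3 + 12*sqrt(2)*m^2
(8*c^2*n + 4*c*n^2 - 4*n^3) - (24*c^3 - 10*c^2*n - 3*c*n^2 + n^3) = -24*c^3 + 18*c^2*n + 7*c*n^2 - 5*n^3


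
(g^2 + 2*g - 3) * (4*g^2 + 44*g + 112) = 4*g^4 + 52*g^3 + 188*g^2 + 92*g - 336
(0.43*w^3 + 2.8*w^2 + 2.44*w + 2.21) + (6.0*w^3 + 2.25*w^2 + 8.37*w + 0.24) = 6.43*w^3 + 5.05*w^2 + 10.81*w + 2.45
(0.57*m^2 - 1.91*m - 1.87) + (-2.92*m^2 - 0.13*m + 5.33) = -2.35*m^2 - 2.04*m + 3.46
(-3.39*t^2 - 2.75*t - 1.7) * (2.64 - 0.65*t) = 2.2035*t^3 - 7.1621*t^2 - 6.155*t - 4.488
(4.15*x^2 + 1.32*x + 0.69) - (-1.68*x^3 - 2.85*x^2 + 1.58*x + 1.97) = 1.68*x^3 + 7.0*x^2 - 0.26*x - 1.28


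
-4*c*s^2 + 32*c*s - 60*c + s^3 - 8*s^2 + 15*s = (-4*c + s)*(s - 5)*(s - 3)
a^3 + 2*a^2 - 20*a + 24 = (a - 2)^2*(a + 6)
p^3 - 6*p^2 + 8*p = p*(p - 4)*(p - 2)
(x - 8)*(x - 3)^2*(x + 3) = x^4 - 11*x^3 + 15*x^2 + 99*x - 216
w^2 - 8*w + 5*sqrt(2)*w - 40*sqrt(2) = (w - 8)*(w + 5*sqrt(2))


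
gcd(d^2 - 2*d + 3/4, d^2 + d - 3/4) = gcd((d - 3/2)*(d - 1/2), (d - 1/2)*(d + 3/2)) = d - 1/2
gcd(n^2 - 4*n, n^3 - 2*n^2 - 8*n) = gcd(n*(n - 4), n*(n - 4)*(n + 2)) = n^2 - 4*n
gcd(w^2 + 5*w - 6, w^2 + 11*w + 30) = w + 6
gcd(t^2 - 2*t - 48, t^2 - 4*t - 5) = 1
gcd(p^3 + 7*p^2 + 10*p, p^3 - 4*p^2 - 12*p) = p^2 + 2*p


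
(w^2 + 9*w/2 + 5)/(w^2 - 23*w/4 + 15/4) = 2*(2*w^2 + 9*w + 10)/(4*w^2 - 23*w + 15)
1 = 1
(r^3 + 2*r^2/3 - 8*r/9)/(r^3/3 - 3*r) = (9*r^2 + 6*r - 8)/(3*(r^2 - 9))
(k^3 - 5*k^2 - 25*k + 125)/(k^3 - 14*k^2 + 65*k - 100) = (k + 5)/(k - 4)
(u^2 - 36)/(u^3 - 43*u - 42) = (u - 6)/(u^2 - 6*u - 7)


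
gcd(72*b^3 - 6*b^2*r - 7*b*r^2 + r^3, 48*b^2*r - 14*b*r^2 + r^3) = -6*b + r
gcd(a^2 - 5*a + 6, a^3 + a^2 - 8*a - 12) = a - 3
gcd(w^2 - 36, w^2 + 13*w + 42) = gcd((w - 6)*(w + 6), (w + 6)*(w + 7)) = w + 6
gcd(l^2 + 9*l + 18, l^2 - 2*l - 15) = l + 3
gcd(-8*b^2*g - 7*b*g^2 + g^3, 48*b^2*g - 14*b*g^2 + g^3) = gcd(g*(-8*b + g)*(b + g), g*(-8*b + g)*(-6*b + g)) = 8*b*g - g^2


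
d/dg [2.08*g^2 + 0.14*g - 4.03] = 4.16*g + 0.14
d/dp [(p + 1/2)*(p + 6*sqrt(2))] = 2*p + 1/2 + 6*sqrt(2)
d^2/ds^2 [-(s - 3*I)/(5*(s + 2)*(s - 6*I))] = (-2*s^3 + 18*I*s^2 + s*(108 - 36*I) - 72 - 240*I)/(5*s^6 + s^5*(30 - 90*I) + s^4*(-480 - 540*I) - 3200*s^3 + s^2*(-6480 + 5760*I) + s*(-4320 + 12960*I) + 8640*I)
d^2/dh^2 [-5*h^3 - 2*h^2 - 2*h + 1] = -30*h - 4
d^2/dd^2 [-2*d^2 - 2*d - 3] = -4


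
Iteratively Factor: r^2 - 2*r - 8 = (r - 4)*(r + 2)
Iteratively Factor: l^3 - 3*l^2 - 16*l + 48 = (l - 4)*(l^2 + l - 12) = (l - 4)*(l + 4)*(l - 3)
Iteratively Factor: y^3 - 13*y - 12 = (y + 3)*(y^2 - 3*y - 4) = (y - 4)*(y + 3)*(y + 1)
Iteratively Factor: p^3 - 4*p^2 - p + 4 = (p + 1)*(p^2 - 5*p + 4) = (p - 4)*(p + 1)*(p - 1)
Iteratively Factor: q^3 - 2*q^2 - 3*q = (q)*(q^2 - 2*q - 3) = q*(q - 3)*(q + 1)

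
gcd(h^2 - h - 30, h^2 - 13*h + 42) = h - 6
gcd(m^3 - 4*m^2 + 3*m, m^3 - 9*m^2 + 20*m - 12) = m - 1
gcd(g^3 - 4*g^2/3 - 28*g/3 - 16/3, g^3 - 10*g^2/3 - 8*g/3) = g^2 - 10*g/3 - 8/3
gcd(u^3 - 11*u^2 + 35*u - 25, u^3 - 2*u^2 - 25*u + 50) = u - 5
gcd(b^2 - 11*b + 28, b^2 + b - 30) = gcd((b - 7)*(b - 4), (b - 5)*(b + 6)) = 1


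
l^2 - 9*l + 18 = (l - 6)*(l - 3)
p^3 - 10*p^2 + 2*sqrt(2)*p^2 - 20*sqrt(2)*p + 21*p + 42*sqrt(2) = (p - 7)*(p - 3)*(p + 2*sqrt(2))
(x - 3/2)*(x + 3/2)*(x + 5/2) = x^3 + 5*x^2/2 - 9*x/4 - 45/8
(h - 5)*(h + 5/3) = h^2 - 10*h/3 - 25/3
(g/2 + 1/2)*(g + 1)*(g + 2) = g^3/2 + 2*g^2 + 5*g/2 + 1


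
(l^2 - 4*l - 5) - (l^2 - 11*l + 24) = 7*l - 29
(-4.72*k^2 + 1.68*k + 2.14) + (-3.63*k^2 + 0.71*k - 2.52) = -8.35*k^2 + 2.39*k - 0.38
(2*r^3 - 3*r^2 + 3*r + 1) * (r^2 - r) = 2*r^5 - 5*r^4 + 6*r^3 - 2*r^2 - r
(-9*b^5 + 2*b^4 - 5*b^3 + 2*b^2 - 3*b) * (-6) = 54*b^5 - 12*b^4 + 30*b^3 - 12*b^2 + 18*b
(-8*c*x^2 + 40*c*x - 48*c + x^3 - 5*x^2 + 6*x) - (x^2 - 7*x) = -8*c*x^2 + 40*c*x - 48*c + x^3 - 6*x^2 + 13*x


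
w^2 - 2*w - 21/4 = (w - 7/2)*(w + 3/2)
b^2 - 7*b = b*(b - 7)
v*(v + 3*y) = v^2 + 3*v*y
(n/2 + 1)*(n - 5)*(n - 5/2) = n^3/2 - 11*n^2/4 - 5*n/4 + 25/2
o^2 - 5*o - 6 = (o - 6)*(o + 1)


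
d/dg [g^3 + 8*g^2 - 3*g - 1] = 3*g^2 + 16*g - 3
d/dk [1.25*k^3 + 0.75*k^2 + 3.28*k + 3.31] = 3.75*k^2 + 1.5*k + 3.28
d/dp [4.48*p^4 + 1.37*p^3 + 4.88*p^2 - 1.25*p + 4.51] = 17.92*p^3 + 4.11*p^2 + 9.76*p - 1.25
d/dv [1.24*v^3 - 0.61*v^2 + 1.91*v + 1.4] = 3.72*v^2 - 1.22*v + 1.91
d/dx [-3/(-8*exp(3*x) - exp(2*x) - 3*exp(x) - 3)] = (-72*exp(2*x) - 6*exp(x) - 9)*exp(x)/(8*exp(3*x) + exp(2*x) + 3*exp(x) + 3)^2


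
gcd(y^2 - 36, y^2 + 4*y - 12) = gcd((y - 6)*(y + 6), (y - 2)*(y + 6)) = y + 6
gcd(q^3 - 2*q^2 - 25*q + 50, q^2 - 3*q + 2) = q - 2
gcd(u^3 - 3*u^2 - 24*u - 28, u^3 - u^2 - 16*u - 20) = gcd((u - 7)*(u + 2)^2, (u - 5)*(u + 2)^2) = u^2 + 4*u + 4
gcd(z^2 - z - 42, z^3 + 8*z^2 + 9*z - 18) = z + 6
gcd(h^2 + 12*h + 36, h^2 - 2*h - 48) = h + 6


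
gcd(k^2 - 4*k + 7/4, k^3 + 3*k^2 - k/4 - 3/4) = k - 1/2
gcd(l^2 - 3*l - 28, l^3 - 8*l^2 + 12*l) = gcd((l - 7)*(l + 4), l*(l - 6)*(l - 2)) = 1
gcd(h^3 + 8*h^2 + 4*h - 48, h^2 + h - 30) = h + 6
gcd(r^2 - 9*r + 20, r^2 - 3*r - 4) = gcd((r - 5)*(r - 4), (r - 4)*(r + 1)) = r - 4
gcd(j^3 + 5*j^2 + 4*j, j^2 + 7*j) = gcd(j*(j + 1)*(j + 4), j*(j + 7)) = j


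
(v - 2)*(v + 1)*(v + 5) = v^3 + 4*v^2 - 7*v - 10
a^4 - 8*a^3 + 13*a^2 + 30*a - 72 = (a - 4)*(a - 3)^2*(a + 2)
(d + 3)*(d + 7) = d^2 + 10*d + 21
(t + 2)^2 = t^2 + 4*t + 4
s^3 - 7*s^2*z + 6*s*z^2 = s*(s - 6*z)*(s - z)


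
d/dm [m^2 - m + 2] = 2*m - 1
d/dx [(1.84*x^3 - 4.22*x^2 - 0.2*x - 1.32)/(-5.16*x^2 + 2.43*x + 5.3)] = (-9.4944*x^4 + 8.9424*x^3 + 17.9694*x^2 - 58.3544*x + 2.1476)/(26.6256*x^4 - 25.0776*x^3 - 48.7911*x^2 + 25.758*x + 28.09)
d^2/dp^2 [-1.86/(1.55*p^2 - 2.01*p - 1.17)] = (-8.9373*p^2 + 11.58966*p + 1.86*(3.1*p - 2.01)*(6.2*p - 4.02) + 6.74622)/(-1.55*p^2 + 2.01*p + 1.17)^3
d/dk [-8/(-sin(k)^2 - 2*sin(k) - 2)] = -16*(sin(k) + 1)*cos(k)/(sin(k)^2 + 2*sin(k) + 2)^2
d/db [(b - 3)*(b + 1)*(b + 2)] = 3*b^2 - 7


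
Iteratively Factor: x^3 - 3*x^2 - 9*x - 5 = (x + 1)*(x^2 - 4*x - 5) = (x - 5)*(x + 1)*(x + 1)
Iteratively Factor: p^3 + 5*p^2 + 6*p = (p + 3)*(p^2 + 2*p) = (p + 2)*(p + 3)*(p)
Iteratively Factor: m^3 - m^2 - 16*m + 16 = (m - 4)*(m^2 + 3*m - 4) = (m - 4)*(m - 1)*(m + 4)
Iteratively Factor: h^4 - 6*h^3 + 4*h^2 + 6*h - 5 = (h + 1)*(h^3 - 7*h^2 + 11*h - 5) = (h - 5)*(h + 1)*(h^2 - 2*h + 1) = (h - 5)*(h - 1)*(h + 1)*(h - 1)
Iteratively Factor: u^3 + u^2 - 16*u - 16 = (u + 4)*(u^2 - 3*u - 4) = (u + 1)*(u + 4)*(u - 4)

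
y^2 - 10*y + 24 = (y - 6)*(y - 4)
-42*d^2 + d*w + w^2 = (-6*d + w)*(7*d + w)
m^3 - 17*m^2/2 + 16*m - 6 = (m - 6)*(m - 2)*(m - 1/2)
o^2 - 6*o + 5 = (o - 5)*(o - 1)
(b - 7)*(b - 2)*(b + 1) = b^3 - 8*b^2 + 5*b + 14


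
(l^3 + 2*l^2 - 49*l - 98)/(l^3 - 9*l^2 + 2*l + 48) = (l^2 - 49)/(l^2 - 11*l + 24)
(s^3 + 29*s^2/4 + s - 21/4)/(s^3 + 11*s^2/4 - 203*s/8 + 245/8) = 2*(4*s^2 + s - 3)/(8*s^2 - 34*s + 35)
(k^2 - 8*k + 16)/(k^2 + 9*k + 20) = (k^2 - 8*k + 16)/(k^2 + 9*k + 20)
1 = 1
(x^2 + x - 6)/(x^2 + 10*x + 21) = (x - 2)/(x + 7)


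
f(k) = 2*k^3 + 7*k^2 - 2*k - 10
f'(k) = 6*k^2 + 14*k - 2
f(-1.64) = 3.29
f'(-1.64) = -8.82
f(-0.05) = -9.88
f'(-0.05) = -2.68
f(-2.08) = 6.45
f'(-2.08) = -5.16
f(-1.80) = 4.62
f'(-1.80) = -7.76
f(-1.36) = 0.64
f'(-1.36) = -9.94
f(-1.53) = 2.28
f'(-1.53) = -9.37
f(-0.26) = -9.04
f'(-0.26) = -5.23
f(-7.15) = -368.89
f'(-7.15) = 204.64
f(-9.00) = -883.00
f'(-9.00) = 358.00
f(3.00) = 101.00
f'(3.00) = 94.00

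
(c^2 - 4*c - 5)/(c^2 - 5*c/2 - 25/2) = 2*(c + 1)/(2*c + 5)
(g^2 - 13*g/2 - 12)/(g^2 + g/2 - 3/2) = (g - 8)/(g - 1)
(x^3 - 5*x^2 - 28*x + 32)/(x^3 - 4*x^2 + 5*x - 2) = (x^2 - 4*x - 32)/(x^2 - 3*x + 2)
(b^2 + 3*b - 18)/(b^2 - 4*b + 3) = (b + 6)/(b - 1)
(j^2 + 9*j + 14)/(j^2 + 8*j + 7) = (j + 2)/(j + 1)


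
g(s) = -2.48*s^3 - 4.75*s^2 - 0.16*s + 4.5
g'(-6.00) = -211.00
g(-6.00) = 370.14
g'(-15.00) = -1531.66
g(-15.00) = 7308.15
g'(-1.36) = -1.00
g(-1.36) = 2.17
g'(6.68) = -395.61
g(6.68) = -947.76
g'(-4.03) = -82.71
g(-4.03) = 90.32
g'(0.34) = -4.25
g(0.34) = 3.80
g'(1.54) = -32.43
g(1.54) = -16.07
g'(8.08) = -562.65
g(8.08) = -1615.14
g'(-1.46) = -2.15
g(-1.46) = 2.33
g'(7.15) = -448.44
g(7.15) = -1145.98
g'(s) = -7.44*s^2 - 9.5*s - 0.16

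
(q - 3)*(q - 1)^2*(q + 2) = q^4 - 3*q^3 - 3*q^2 + 11*q - 6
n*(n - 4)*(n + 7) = n^3 + 3*n^2 - 28*n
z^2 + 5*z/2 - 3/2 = (z - 1/2)*(z + 3)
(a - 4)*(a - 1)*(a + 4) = a^3 - a^2 - 16*a + 16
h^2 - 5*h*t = h*(h - 5*t)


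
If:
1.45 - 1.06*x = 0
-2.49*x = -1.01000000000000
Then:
No Solution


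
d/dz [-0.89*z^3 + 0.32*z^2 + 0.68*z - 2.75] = -2.67*z^2 + 0.64*z + 0.68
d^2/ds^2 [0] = 0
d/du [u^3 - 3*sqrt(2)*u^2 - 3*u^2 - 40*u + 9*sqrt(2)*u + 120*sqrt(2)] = 3*u^2 - 6*sqrt(2)*u - 6*u - 40 + 9*sqrt(2)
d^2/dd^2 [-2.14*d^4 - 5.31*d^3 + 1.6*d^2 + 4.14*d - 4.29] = -25.68*d^2 - 31.86*d + 3.2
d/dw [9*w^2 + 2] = 18*w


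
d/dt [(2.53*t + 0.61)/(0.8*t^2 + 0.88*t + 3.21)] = (-2.024*t^2 - 0.976*t + 7.5845)/(0.64*t^4 + 1.408*t^3 + 5.9104*t^2 + 5.6496*t + 10.3041)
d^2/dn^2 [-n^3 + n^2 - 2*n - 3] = 2 - 6*n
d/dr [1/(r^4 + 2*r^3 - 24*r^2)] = 2*(-2*r^2 - 3*r + 24)/(r^3*(r^2 + 2*r - 24)^2)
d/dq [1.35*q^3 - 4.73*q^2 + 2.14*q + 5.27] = 4.05*q^2 - 9.46*q + 2.14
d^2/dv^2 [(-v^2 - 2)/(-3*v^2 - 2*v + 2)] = 12*(-v^3 + 12*v^2 + 6*v + 4)/(27*v^6 + 54*v^5 - 18*v^4 - 64*v^3 + 12*v^2 + 24*v - 8)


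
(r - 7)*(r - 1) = r^2 - 8*r + 7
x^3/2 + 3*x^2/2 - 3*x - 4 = (x/2 + 1/2)*(x - 2)*(x + 4)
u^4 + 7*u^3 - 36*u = u*(u - 2)*(u + 3)*(u + 6)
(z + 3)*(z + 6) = z^2 + 9*z + 18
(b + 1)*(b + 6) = b^2 + 7*b + 6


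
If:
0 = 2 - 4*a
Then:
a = 1/2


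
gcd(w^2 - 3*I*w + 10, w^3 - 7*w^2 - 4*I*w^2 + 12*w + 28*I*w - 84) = w + 2*I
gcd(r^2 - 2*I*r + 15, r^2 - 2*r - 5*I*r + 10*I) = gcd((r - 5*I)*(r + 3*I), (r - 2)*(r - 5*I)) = r - 5*I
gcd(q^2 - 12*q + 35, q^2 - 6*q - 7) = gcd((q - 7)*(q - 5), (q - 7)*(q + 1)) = q - 7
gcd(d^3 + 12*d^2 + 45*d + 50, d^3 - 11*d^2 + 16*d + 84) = d + 2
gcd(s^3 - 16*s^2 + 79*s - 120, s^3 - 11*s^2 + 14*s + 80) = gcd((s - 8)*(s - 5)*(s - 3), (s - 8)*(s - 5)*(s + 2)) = s^2 - 13*s + 40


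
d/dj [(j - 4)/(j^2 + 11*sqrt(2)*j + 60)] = (j^2 + 11*sqrt(2)*j - (j - 4)*(2*j + 11*sqrt(2)) + 60)/(j^2 + 11*sqrt(2)*j + 60)^2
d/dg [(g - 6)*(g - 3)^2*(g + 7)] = 4*g^3 - 15*g^2 - 78*g + 261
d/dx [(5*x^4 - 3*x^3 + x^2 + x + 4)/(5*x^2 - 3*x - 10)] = 2*(25*x^5 - 30*x^4 - 91*x^3 + 41*x^2 - 30*x + 1)/(25*x^4 - 30*x^3 - 91*x^2 + 60*x + 100)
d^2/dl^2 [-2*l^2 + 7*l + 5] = -4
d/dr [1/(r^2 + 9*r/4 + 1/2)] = 4*(-8*r - 9)/(4*r^2 + 9*r + 2)^2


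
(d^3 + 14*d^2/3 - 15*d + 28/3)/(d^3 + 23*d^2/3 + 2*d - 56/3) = (d - 1)/(d + 2)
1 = 1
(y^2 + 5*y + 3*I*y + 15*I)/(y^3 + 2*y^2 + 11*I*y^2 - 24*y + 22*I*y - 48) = (y + 5)/(y^2 + y*(2 + 8*I) + 16*I)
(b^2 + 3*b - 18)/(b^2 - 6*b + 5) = (b^2 + 3*b - 18)/(b^2 - 6*b + 5)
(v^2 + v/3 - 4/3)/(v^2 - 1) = (v + 4/3)/(v + 1)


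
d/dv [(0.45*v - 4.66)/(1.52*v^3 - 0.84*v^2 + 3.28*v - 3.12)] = (-1.368*v^3 + 21.6276*v^2 - 7.8288*v + 13.8808)/(2.3104*v^6 - 2.5536*v^5 + 10.6768*v^4 - 14.9952*v^3 + 16.0*v^2 - 20.4672*v + 9.7344)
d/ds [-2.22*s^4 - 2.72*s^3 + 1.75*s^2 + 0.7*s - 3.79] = -8.88*s^3 - 8.16*s^2 + 3.5*s + 0.7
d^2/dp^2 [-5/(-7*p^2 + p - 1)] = 10*(-49*p^2 + 7*p + (14*p - 1)^2 - 7)/(7*p^2 - p + 1)^3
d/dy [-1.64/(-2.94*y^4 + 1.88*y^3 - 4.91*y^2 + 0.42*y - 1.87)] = (-19.2864*y^3 + 9.2496*y^2 - 16.1048*y + 0.6888)/(2.94*y^4 - 1.88*y^3 + 4.91*y^2 - 0.42*y + 1.87)^2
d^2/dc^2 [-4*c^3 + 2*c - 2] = -24*c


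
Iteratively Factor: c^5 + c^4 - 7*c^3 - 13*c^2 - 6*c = (c + 1)*(c^4 - 7*c^2 - 6*c) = (c - 3)*(c + 1)*(c^3 + 3*c^2 + 2*c) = (c - 3)*(c + 1)^2*(c^2 + 2*c) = (c - 3)*(c + 1)^2*(c + 2)*(c)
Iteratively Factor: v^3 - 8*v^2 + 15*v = (v - 5)*(v^2 - 3*v) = v*(v - 5)*(v - 3)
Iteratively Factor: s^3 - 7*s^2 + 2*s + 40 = (s - 5)*(s^2 - 2*s - 8) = (s - 5)*(s - 4)*(s + 2)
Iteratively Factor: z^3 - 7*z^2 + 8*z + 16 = (z + 1)*(z^2 - 8*z + 16) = (z - 4)*(z + 1)*(z - 4)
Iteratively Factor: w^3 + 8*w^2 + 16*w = (w + 4)*(w^2 + 4*w) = (w + 4)^2*(w)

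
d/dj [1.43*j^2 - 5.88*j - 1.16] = 2.86*j - 5.88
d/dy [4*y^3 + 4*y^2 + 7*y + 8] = 12*y^2 + 8*y + 7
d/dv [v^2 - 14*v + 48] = 2*v - 14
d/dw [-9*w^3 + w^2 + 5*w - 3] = -27*w^2 + 2*w + 5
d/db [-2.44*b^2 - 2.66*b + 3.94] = -4.88*b - 2.66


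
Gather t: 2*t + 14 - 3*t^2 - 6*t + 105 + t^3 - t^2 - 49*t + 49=t^3 - 4*t^2 - 53*t + 168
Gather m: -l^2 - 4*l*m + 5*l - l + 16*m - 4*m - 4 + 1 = -l^2 + 4*l + m*(12 - 4*l) - 3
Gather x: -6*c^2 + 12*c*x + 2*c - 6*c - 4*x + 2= -6*c^2 - 4*c + x*(12*c - 4) + 2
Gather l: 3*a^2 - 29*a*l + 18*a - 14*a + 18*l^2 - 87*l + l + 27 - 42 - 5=3*a^2 + 4*a + 18*l^2 + l*(-29*a - 86) - 20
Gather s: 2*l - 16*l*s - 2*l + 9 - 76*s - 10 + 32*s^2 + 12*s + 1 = 32*s^2 + s*(-16*l - 64)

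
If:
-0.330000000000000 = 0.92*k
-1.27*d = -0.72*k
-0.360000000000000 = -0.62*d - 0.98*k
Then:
No Solution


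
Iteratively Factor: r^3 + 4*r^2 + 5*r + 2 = (r + 1)*(r^2 + 3*r + 2) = (r + 1)^2*(r + 2)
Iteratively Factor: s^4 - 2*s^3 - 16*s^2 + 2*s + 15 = (s + 1)*(s^3 - 3*s^2 - 13*s + 15) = (s + 1)*(s + 3)*(s^2 - 6*s + 5) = (s - 5)*(s + 1)*(s + 3)*(s - 1)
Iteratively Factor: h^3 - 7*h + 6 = (h - 2)*(h^2 + 2*h - 3) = (h - 2)*(h - 1)*(h + 3)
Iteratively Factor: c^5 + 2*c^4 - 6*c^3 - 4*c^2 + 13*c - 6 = (c + 2)*(c^4 - 6*c^2 + 8*c - 3) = (c - 1)*(c + 2)*(c^3 + c^2 - 5*c + 3) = (c - 1)*(c + 2)*(c + 3)*(c^2 - 2*c + 1) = (c - 1)^2*(c + 2)*(c + 3)*(c - 1)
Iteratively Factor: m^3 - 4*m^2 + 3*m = (m - 1)*(m^2 - 3*m) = m*(m - 1)*(m - 3)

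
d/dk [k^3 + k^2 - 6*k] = 3*k^2 + 2*k - 6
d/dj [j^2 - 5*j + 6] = 2*j - 5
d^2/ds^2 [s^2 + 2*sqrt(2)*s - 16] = 2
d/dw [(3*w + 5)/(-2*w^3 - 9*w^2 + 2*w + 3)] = (12*w^3 + 57*w^2 + 90*w - 1)/(4*w^6 + 36*w^5 + 73*w^4 - 48*w^3 - 50*w^2 + 12*w + 9)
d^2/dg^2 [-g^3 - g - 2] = -6*g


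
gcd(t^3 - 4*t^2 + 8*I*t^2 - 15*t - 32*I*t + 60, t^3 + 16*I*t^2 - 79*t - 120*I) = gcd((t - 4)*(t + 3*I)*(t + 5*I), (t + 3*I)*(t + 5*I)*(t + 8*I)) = t^2 + 8*I*t - 15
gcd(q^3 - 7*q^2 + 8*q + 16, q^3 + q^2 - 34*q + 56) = q - 4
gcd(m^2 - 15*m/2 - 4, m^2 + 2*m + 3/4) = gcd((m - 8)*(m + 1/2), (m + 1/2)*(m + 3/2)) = m + 1/2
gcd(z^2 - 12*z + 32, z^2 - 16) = z - 4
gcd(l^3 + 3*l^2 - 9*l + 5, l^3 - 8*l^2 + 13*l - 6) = l^2 - 2*l + 1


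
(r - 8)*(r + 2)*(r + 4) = r^3 - 2*r^2 - 40*r - 64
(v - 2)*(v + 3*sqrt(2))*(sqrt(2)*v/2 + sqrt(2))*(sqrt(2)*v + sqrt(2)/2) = v^4 + v^3/2 + 3*sqrt(2)*v^3 - 4*v^2 + 3*sqrt(2)*v^2/2 - 12*sqrt(2)*v - 2*v - 6*sqrt(2)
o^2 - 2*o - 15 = (o - 5)*(o + 3)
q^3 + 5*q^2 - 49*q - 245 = (q - 7)*(q + 5)*(q + 7)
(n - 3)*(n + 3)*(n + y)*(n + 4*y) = n^4 + 5*n^3*y + 4*n^2*y^2 - 9*n^2 - 45*n*y - 36*y^2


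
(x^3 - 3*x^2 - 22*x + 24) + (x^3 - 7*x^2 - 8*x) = 2*x^3 - 10*x^2 - 30*x + 24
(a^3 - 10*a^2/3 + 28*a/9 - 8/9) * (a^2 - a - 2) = a^5 - 13*a^4/3 + 40*a^3/9 + 8*a^2/3 - 16*a/3 + 16/9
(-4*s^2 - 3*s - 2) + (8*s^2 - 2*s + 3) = 4*s^2 - 5*s + 1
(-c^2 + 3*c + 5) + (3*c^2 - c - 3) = 2*c^2 + 2*c + 2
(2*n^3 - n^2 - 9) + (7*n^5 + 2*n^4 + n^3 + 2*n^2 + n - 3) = 7*n^5 + 2*n^4 + 3*n^3 + n^2 + n - 12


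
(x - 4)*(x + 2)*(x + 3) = x^3 + x^2 - 14*x - 24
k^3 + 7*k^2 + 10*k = k*(k + 2)*(k + 5)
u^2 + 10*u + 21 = (u + 3)*(u + 7)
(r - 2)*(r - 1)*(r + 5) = r^3 + 2*r^2 - 13*r + 10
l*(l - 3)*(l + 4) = l^3 + l^2 - 12*l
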